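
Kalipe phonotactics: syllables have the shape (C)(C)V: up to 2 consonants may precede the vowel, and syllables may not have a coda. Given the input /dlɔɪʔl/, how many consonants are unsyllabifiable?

2

Under (C)(C)V, the unsyllabifiable consonants are /ʔ/, /l/ (no codas are permitted; onsets may contain at most 2 consonants).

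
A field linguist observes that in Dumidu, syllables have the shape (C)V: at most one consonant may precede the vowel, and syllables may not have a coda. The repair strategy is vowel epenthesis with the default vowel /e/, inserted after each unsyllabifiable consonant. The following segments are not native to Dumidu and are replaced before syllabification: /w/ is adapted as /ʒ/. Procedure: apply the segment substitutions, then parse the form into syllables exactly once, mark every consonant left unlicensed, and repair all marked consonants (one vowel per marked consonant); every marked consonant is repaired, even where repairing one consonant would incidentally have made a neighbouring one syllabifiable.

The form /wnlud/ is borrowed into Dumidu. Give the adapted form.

ʒenelude

Substitution: /w/ → /ʒ/, giving /ʒnlud/.
Syllabifying with onset maximization leaves /ʒ/, /n/, /d/ stranded (no codas are permitted; onsets are limited to one consonant).
Epenthesis after each stranded consonant: /ʒ/ → /ʒe/, /n/ → /ne/, /d/ → /de/.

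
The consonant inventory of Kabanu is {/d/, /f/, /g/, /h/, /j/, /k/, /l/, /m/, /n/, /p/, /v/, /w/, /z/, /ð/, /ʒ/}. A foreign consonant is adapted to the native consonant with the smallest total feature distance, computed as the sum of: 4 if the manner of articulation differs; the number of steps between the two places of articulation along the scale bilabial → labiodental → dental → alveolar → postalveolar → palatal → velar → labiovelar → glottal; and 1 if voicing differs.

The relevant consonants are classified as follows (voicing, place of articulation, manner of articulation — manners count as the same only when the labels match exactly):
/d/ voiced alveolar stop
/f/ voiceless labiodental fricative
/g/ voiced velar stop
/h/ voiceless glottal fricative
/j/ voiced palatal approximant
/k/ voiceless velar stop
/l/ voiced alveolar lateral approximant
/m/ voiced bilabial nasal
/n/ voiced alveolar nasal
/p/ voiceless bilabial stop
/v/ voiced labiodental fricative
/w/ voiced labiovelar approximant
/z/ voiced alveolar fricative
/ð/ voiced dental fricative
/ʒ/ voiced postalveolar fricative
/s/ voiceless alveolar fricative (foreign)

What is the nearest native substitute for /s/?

z

/z/ is closest: same manner (fricative), place distance 0 (alveolar→alveolar), voicing differs (+1); total 1. Next closest is /f/ at distance 2.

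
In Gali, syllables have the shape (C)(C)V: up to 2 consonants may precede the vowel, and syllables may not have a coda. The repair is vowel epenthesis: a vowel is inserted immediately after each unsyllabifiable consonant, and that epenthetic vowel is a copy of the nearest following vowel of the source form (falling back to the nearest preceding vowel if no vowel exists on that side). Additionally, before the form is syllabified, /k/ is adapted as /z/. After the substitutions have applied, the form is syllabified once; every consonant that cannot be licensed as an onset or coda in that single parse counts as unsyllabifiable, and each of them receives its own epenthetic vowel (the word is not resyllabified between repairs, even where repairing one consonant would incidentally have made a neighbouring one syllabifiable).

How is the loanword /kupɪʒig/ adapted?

zupɪʒigi

Substitution: /k/ → /z/, giving /zupɪʒig/.
The consonants /g/ cannot be parsed into a legal (C)(C)V syllable (no codas are permitted; onsets may contain at most 2 consonants).
Each unlicensed consonant becomes the onset of a new syllable: /g/ → /gi/.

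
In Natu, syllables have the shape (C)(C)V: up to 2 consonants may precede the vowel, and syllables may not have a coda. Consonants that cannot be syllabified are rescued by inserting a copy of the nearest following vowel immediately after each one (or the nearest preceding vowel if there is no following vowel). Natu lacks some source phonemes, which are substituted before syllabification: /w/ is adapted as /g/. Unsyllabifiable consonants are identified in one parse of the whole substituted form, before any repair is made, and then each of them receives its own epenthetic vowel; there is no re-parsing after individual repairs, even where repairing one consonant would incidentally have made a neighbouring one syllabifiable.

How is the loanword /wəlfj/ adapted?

gələfəjə

Substitution: /w/ → /g/, giving /gəlfj/.
Syllabifying with onset maximization leaves /l/, /f/, /j/ stranded (no codas are permitted; onsets may contain at most 2 consonants).
Epenthesis after each stranded consonant: /l/ → /lə/, /f/ → /fə/, /j/ → /jə/.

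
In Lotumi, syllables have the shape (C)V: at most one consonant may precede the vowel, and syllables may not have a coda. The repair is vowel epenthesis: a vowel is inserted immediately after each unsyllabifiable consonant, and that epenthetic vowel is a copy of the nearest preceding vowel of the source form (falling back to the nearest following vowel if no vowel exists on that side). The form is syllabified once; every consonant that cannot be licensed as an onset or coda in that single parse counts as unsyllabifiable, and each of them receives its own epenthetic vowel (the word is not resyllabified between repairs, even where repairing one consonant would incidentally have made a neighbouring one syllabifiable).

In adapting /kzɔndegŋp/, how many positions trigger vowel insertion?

The unsyllabifiable consonants are /k/, /n/, /g/, /ŋ/, /p/; each receives one epenthetic vowel.

5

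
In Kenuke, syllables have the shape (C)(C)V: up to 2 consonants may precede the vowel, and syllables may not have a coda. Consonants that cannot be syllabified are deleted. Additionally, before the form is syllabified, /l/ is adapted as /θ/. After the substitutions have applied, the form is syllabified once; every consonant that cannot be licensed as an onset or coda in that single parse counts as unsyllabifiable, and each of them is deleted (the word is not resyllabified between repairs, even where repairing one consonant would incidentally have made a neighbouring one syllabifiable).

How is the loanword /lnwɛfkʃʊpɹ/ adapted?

nwɛkʃʊ

Substitution: /l/ → /θ/, giving /θnwɛfkʃʊpɹ/.
The consonants /θ/, /f/, /p/, /ɹ/ cannot be parsed into a legal (C)(C)V syllable (no codas are permitted; onsets may contain at most 2 consonants).
Deletion applies to /θ/, /f/, /p/, /ɹ/.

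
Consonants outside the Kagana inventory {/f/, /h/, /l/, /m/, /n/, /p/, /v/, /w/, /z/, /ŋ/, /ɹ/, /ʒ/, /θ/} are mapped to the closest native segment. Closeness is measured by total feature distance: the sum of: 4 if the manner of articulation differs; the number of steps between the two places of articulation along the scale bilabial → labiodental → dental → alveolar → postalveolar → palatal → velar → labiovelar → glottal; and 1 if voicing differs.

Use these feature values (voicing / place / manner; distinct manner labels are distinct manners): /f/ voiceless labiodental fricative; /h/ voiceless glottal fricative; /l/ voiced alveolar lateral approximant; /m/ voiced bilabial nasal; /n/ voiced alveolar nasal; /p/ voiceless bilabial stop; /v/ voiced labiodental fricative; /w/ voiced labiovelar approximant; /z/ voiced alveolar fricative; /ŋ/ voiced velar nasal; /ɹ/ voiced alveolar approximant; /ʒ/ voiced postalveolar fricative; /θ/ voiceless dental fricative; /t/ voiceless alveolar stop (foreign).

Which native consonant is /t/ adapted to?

/p/ is closest: same manner (stop), place distance 3 (alveolar→bilabial), same voicing; total 3. Next closest is /l/ at distance 5.

p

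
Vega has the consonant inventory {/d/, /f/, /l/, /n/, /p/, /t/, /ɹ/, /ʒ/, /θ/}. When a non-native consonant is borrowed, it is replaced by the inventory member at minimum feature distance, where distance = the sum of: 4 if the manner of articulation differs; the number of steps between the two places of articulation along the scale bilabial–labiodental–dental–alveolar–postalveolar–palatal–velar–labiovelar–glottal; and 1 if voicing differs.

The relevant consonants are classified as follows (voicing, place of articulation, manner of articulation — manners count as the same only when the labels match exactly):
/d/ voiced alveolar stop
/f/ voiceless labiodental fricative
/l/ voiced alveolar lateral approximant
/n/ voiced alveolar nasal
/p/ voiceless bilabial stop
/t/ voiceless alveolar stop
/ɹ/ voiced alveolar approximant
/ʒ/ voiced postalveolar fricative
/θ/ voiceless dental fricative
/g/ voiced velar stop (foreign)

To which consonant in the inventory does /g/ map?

d

/d/ is closest: same manner (stop), place distance 3 (velar→alveolar), same voicing; total 3. Next closest is /t/ at distance 4.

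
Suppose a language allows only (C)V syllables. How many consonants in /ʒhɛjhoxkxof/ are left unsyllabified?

Syllabifying with onset maximization leaves /ʒ/, /j/, /x/, /k/, /f/ stranded (no codas are permitted; onsets are limited to one consonant).

5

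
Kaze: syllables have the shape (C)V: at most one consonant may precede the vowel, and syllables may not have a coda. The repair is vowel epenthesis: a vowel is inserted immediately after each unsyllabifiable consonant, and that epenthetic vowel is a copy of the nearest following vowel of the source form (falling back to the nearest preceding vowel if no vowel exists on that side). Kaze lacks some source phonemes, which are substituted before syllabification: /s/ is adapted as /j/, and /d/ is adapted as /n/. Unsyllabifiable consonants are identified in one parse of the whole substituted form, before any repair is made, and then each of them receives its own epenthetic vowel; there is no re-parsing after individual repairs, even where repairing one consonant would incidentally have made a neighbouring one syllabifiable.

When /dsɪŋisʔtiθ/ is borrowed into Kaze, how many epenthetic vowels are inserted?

After substitution the input is /njɪŋijʔtiθ/.
The unsyllabifiable consonants are /n/, /j/, /ʔ/, /θ/; each receives one epenthetic vowel.

4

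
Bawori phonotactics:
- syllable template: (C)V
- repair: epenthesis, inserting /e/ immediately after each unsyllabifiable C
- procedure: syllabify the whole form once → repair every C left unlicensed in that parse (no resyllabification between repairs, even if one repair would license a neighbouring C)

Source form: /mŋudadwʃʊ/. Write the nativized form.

meŋudadeweʃʊ

Syllabifying with onset maximization leaves /m/, /d/, /w/ stranded (no codas are permitted; onsets are limited to one consonant).
Each unlicensed consonant becomes the onset of a new syllable: /m/ → /me/, /d/ → /de/, /w/ → /we/.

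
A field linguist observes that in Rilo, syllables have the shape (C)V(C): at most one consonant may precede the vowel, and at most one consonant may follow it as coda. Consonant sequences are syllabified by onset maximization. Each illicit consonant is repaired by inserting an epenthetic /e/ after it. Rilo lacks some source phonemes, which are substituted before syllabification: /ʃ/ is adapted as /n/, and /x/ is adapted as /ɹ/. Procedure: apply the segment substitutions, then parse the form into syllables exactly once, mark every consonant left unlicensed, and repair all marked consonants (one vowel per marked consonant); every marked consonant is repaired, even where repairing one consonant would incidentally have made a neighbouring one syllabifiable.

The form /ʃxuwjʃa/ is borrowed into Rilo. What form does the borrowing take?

neɹuwjena

Substitution: /ʃ/ → /n/, /x/ → /ɹ/, giving /nɹuwjna/.
The consonants /n/, /j/ cannot be parsed into a legal (C)V(C) syllable (at most one coda consonant is licensed; onsets are limited to one consonant).
Each unlicensed consonant becomes the onset of a new syllable: /n/ → /ne/, /j/ → /je/.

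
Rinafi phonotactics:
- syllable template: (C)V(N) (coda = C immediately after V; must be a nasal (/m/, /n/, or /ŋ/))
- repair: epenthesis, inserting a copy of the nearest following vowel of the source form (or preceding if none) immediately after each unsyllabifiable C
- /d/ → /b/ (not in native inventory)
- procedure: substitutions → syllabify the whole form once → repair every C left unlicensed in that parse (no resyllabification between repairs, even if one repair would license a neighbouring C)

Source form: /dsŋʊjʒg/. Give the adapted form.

Substitution: /d/ → /b/, giving /bsŋʊjʒg/.
Under (C)V(N), the unsyllabifiable consonants are /b/, /s/, /j/, /ʒ/, /g/ (only a nasal (/m/, /n/, or /ŋ/) is licensed in coda position; onsets are limited to one consonant).
Epenthesis after each stranded consonant: /b/ → /bʊ/, /s/ → /sʊ/, /j/ → /jʊ/, /ʒ/ → /ʒʊ/, /g/ → /gʊ/.

bʊsʊŋʊjʊʒʊgʊ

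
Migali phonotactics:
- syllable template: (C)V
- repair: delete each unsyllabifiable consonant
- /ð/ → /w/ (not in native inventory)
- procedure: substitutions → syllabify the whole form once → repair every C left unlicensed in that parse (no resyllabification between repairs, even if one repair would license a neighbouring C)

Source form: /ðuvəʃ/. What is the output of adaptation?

wuvə

Substitution: /ð/ → /w/, giving /wuvəʃ/.
The consonants /ʃ/ cannot be parsed into a legal (C)V syllable (no codas are permitted; onsets are limited to one consonant).
Each unlicensed consonant is deleted: /ʃ/.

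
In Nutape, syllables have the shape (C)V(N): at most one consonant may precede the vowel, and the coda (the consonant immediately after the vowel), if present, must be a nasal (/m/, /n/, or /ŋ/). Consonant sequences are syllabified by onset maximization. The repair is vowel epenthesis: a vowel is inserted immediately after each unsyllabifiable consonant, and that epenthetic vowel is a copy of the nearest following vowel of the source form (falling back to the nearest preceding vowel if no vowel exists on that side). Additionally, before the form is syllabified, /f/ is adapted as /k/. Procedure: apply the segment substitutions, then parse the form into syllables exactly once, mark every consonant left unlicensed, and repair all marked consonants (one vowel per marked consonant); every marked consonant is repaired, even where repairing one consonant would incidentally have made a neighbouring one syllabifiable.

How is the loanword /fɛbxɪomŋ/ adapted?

kɛbɪxɪomŋo

Substitution: /f/ → /k/, giving /kɛbxɪomŋ/.
Syllabifying with onset maximization leaves /b/, /ŋ/ stranded (only a nasal (/m/, /n/, or /ŋ/) is licensed in coda position; onsets are limited to one consonant).
Epenthesis after each stranded consonant: /b/ → /bɪ/, /ŋ/ → /ŋo/.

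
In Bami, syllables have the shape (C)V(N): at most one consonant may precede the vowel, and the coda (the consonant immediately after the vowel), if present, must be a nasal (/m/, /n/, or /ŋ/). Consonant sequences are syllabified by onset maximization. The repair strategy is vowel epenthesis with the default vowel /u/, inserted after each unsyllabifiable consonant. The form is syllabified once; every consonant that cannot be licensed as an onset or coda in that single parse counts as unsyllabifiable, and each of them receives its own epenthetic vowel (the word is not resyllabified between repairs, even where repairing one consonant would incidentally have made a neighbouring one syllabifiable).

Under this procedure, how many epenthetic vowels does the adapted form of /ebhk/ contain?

The unsyllabifiable consonants are /b/, /h/, /k/; each receives one epenthetic vowel.

3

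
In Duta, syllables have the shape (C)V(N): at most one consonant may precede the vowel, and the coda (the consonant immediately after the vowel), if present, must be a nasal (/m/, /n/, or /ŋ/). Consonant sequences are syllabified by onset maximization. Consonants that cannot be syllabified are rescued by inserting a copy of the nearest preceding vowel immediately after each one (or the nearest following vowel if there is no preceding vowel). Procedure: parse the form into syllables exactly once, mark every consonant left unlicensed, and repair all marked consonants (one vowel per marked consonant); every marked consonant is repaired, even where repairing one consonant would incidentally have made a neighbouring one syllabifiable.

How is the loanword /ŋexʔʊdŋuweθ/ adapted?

The consonants /x/, /d/, /θ/ cannot be parsed into a legal (C)V(N) syllable (only a nasal (/m/, /n/, or /ŋ/) is licensed in coda position; onsets are limited to one consonant).
Inserting the epenthetic vowel yields /x/ → /xe/, /d/ → /dʊ/, /θ/ → /θe/.

ŋexeʔʊdʊŋuweθe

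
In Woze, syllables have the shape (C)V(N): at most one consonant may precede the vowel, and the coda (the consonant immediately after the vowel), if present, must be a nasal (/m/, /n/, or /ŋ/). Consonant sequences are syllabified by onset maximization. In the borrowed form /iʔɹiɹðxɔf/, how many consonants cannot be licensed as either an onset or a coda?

4

Under (C)V(N), the unsyllabifiable consonants are /ʔ/, /ɹ/, /ð/, /f/ (only a nasal (/m/, /n/, or /ŋ/) is licensed in coda position; onsets are limited to one consonant).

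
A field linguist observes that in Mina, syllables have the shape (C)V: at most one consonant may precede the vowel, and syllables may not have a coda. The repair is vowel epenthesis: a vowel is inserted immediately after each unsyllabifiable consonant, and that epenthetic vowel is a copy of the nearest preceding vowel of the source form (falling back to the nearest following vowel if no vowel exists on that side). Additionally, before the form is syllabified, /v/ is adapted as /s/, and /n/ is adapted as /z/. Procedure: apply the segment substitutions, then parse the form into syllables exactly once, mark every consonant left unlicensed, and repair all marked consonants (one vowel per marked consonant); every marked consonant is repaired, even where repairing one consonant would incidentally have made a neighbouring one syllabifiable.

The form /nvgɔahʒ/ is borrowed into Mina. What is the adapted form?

Substitution: /n/ → /z/, /v/ → /s/, giving /zsgɔahʒ/.
Under (C)V, the unsyllabifiable consonants are /z/, /s/, /h/, /ʒ/ (no codas are permitted; onsets are limited to one consonant).
Epenthesis after each stranded consonant: /z/ → /zɔ/, /s/ → /sɔ/, /h/ → /ha/, /ʒ/ → /ʒa/.

zɔsɔgɔahaʒa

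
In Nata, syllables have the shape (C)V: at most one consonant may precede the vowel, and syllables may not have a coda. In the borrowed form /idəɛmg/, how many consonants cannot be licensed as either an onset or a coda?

The consonants /m/, /g/ cannot be parsed into a legal (C)V syllable (no codas are permitted; onsets are limited to one consonant).

2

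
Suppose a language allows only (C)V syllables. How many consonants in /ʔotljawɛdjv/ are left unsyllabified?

Syllabifying with onset maximization leaves /t/, /l/, /d/, /j/, /v/ stranded (no codas are permitted; onsets are limited to one consonant).

5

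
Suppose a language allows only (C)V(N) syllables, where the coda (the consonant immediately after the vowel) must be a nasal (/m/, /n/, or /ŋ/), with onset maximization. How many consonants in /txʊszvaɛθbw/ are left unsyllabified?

6

The consonants /t/, /s/, /z/, /θ/, /b/, /w/ cannot be parsed into a legal (C)V(N) syllable (only a nasal (/m/, /n/, or /ŋ/) is licensed in coda position; onsets are limited to one consonant).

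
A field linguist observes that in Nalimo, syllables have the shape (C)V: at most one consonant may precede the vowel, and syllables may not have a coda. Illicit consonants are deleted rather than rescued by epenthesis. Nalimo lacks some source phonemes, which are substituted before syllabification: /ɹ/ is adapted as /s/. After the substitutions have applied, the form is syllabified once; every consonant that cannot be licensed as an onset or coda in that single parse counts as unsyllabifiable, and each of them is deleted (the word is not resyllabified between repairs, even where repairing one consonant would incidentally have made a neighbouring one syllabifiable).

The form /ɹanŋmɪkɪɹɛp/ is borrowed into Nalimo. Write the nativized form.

samɪkɪsɛ

Substitution: /ɹ/ → /s/, giving /sanŋmɪkɪsɛp/.
The consonants /n/, /ŋ/, /p/ cannot be parsed into a legal (C)V syllable (no codas are permitted; onsets are limited to one consonant).
Deleting the stranded consonants removes /n/, /ŋ/, /p/.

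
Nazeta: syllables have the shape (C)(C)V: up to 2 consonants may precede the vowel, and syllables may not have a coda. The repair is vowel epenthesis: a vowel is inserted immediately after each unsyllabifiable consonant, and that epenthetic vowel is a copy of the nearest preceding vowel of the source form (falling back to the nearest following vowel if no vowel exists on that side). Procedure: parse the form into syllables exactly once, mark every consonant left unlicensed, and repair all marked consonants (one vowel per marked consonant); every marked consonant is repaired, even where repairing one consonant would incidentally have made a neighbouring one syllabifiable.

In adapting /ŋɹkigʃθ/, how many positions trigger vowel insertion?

4

The unsyllabifiable consonants are /ŋ/, /g/, /ʃ/, /θ/; each receives one epenthetic vowel.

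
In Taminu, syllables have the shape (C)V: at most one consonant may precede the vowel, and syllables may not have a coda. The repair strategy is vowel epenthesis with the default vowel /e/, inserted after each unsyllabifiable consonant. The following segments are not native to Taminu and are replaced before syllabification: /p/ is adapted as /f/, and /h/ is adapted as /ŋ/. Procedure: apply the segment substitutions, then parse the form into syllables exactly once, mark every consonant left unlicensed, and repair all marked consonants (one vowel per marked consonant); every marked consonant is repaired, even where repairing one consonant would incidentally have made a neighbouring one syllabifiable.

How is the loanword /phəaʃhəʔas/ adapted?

feŋəaʃeŋəʔase

Substitution: /p/ → /f/, /h/ → /ŋ/, giving /fŋəaʃŋəʔas/.
Syllabifying with onset maximization leaves /f/, /ʃ/, /s/ stranded (no codas are permitted; onsets are limited to one consonant).
Epenthesis after each stranded consonant: /f/ → /fe/, /ʃ/ → /ʃe/, /s/ → /se/.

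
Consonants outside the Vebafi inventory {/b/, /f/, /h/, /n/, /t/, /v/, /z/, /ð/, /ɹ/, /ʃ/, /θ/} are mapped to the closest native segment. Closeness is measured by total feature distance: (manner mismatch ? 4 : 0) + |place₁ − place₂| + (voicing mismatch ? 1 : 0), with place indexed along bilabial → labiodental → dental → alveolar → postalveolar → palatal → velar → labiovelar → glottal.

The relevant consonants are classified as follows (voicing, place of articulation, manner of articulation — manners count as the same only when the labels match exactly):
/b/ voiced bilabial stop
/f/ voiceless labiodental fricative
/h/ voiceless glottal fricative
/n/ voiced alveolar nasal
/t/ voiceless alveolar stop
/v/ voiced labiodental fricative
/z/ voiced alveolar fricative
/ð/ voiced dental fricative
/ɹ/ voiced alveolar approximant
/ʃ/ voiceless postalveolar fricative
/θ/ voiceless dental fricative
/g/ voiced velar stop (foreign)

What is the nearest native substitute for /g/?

/t/ is closest: same manner (stop), place distance 3 (velar→alveolar), voicing differs (+1); total 4. Next closest is /b/ at distance 6.

t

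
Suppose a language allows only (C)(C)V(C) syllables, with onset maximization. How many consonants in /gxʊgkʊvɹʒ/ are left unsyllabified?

2

The consonants /ɹ/, /ʒ/ cannot be parsed into a legal (C)(C)V(C) syllable (at most one coda consonant is licensed; onsets may contain at most 2 consonants).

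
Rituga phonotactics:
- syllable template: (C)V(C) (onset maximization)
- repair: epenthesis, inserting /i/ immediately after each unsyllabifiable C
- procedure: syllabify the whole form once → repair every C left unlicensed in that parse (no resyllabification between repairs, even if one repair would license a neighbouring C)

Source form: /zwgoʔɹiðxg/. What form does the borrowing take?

ziwigoʔɹiðxigi

Under (C)V(C), the unsyllabifiable consonants are /z/, /w/, /x/, /g/ (at most one coda consonant is licensed; onsets are limited to one consonant).
Inserting the epenthetic vowel yields /z/ → /zi/, /w/ → /wi/, /x/ → /xi/, /g/ → /gi/.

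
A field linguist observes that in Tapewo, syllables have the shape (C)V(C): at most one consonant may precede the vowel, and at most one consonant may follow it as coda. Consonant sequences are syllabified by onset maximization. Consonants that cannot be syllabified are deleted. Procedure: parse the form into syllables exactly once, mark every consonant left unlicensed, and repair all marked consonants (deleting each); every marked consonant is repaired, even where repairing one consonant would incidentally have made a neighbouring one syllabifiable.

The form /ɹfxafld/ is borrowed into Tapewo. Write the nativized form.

xaf

Syllabifying with onset maximization leaves /ɹ/, /f/, /l/, /d/ stranded (at most one coda consonant is licensed; onsets are limited to one consonant).
Deleting the stranded consonants removes /ɹ/, /f/, /l/, /d/.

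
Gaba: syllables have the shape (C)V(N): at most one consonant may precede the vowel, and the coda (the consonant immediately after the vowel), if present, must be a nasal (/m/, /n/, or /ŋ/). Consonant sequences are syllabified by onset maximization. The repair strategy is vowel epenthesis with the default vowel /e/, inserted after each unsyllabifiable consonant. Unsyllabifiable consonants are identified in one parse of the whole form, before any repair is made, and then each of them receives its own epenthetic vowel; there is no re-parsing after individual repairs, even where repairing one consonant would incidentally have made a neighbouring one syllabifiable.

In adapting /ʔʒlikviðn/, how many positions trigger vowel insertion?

5

The unsyllabifiable consonants are /ʔ/, /ʒ/, /k/, /ð/, /n/; each receives one epenthetic vowel.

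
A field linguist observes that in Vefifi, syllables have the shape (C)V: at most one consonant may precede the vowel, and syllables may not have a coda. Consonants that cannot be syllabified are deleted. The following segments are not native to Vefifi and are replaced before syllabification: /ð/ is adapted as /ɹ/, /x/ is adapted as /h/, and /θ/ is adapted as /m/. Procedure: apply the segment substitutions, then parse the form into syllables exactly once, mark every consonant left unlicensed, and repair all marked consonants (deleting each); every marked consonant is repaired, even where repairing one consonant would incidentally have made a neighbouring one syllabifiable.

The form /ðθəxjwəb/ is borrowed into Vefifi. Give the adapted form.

məwə

Substitution: /ð/ → /ɹ/, /θ/ → /m/, /x/ → /h/, giving /ɹməhjwəb/.
The consonants /ɹ/, /h/, /j/, /b/ cannot be parsed into a legal (C)V syllable (no codas are permitted; onsets are limited to one consonant).
Deletion applies to /ɹ/, /h/, /j/, /b/.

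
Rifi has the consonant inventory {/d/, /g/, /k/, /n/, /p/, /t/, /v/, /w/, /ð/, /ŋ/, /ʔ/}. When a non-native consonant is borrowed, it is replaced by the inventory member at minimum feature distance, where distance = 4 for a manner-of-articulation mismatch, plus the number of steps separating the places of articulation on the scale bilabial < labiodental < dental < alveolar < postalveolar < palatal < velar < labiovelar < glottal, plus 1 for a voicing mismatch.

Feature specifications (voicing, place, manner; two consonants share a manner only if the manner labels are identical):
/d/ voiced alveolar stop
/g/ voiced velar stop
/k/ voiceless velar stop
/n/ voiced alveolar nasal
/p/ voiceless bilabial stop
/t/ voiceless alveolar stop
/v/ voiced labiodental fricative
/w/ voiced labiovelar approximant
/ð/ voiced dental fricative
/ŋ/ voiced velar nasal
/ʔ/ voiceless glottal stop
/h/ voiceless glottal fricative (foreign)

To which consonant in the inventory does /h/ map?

ʔ

/ʔ/ is closest: manner differs (fricative→stop, +4), place distance 0 (glottal→glottal), same voicing; total 4. Next closest is /k/ at distance 6.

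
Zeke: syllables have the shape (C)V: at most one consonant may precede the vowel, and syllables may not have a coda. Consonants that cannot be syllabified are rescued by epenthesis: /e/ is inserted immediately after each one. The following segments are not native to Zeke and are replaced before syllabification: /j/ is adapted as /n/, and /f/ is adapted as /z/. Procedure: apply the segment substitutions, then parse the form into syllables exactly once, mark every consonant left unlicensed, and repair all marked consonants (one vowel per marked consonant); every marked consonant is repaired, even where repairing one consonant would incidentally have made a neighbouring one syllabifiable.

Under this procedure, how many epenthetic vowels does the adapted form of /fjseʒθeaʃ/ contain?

After substitution the input is /znseʒθeaʃ/.
The unsyllabifiable consonants are /z/, /n/, /ʒ/, /ʃ/; each receives one epenthetic vowel.

4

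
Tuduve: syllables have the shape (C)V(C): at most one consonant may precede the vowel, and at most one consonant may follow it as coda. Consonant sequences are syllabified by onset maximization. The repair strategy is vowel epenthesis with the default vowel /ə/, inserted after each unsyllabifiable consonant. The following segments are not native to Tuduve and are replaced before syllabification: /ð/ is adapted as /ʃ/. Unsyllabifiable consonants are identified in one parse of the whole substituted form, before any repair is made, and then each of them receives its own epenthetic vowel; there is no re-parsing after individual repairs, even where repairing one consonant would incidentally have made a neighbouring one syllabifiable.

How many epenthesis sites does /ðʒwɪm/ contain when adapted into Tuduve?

After substitution the input is /ʃʒwɪm/.
The unsyllabifiable consonants are /ʃ/, /ʒ/; each receives one epenthetic vowel.

2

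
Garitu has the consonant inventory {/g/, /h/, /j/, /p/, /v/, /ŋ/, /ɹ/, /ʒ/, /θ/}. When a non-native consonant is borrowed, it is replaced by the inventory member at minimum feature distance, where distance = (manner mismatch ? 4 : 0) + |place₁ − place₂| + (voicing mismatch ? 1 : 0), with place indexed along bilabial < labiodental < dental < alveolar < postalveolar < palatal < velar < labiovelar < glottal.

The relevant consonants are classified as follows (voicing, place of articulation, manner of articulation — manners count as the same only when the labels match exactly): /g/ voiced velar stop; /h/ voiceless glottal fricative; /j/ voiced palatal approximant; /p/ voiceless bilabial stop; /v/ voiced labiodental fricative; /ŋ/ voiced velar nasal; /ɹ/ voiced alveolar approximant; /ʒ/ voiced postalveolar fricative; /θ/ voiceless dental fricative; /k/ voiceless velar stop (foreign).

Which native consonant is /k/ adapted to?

/g/ is closest: same manner (stop), place distance 0 (velar→velar), voicing differs (+1); total 1. Next closest is /ŋ/ at distance 5.

g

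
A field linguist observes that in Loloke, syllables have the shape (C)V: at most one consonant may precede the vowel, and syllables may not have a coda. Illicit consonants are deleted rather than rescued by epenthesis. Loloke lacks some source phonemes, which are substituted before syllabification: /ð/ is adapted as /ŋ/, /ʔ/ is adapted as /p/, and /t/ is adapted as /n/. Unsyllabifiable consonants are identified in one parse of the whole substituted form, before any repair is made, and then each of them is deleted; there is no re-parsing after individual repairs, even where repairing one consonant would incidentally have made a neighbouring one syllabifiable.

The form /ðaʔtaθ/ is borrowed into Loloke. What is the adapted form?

ŋana

Substitution: /ð/ → /ŋ/, /ʔ/ → /p/, /t/ → /n/, giving /ŋapnaθ/.
Syllabifying with onset maximization leaves /p/, /θ/ stranded (no codas are permitted; onsets are limited to one consonant).
Each unlicensed consonant is deleted: /p/, /θ/.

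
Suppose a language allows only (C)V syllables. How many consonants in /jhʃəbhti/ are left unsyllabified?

4

Syllabifying with onset maximization leaves /j/, /h/, /b/, /h/ stranded (no codas are permitted; onsets are limited to one consonant).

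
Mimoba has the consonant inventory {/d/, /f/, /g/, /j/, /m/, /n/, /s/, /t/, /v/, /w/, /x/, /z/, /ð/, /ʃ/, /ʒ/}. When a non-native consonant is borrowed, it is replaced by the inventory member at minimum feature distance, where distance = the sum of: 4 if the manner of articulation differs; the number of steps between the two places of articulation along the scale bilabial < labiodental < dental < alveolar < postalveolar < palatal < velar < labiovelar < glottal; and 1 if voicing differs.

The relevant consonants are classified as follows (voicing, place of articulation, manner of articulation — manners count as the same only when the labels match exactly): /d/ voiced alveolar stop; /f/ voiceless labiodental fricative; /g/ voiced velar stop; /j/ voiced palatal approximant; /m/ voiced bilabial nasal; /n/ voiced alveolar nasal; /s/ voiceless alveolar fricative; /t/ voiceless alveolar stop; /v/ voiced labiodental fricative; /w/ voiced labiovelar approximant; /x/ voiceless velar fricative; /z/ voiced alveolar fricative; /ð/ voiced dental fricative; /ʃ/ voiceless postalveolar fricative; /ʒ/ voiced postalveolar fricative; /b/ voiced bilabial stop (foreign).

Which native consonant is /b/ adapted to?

/d/ is closest: same manner (stop), place distance 3 (bilabial→alveolar), same voicing; total 3. Next closest is /m/ at distance 4.

d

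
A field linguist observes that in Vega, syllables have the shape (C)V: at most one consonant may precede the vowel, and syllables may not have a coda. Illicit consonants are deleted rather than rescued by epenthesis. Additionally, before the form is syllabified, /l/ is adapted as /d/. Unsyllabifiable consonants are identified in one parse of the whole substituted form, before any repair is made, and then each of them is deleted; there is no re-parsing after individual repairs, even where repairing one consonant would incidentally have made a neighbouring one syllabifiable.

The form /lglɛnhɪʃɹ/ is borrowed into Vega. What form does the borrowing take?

Substitution: /l/ → /d/, giving /dgdɛnhɪʃɹ/.
Syllabifying with onset maximization leaves /d/, /g/, /n/, /ʃ/, /ɹ/ stranded (no codas are permitted; onsets are limited to one consonant).
Deletion applies to /d/, /g/, /n/, /ʃ/, /ɹ/.

dɛhɪ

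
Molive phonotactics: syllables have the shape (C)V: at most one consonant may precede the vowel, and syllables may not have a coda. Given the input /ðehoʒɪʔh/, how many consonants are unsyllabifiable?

2

Syllabifying with onset maximization leaves /ʔ/, /h/ stranded (no codas are permitted; onsets are limited to one consonant).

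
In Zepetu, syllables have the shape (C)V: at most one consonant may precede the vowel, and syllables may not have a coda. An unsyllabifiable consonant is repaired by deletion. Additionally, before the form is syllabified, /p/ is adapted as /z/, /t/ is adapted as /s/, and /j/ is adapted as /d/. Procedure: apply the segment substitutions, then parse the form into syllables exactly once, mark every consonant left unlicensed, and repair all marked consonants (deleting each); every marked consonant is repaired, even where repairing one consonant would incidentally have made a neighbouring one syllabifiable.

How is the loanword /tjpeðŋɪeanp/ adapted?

Substitution: /t/ → /s/, /j/ → /d/, /p/ → /z/, giving /sdzeðŋɪeanz/.
The consonants /s/, /d/, /ð/, /n/, /z/ cannot be parsed into a legal (C)V syllable (no codas are permitted; onsets are limited to one consonant).
Each unlicensed consonant is deleted: /s/, /d/, /ð/, /n/, /z/.

zeŋɪea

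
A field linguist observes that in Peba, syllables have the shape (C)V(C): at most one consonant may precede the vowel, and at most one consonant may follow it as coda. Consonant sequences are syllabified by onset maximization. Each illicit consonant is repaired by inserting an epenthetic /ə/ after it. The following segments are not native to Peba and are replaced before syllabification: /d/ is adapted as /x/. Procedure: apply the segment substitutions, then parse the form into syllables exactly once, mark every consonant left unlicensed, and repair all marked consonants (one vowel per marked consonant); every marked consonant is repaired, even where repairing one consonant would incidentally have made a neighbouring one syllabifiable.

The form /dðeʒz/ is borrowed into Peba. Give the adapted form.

xəðeʒzə

Substitution: /d/ → /x/, giving /xðeʒz/.
The consonants /x/, /z/ cannot be parsed into a legal (C)V(C) syllable (at most one coda consonant is licensed; onsets are limited to one consonant).
Inserting the epenthetic vowel yields /x/ → /xə/, /z/ → /zə/.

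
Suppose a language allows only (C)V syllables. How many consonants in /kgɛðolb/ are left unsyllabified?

3

Under (C)V, the unsyllabifiable consonants are /k/, /l/, /b/ (no codas are permitted; onsets are limited to one consonant).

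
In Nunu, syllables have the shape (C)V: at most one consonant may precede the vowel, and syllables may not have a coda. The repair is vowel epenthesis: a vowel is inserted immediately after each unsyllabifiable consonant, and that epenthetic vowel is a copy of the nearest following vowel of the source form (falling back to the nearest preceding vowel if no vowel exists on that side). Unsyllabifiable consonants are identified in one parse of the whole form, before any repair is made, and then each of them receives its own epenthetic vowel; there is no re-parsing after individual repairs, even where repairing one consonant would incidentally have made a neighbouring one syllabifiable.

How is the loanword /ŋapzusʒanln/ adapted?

The consonants /p/, /s/, /n/, /l/, /n/ cannot be parsed into a legal (C)V syllable (no codas are permitted; onsets are limited to one consonant).
Inserting the epenthetic vowel yields /p/ → /pu/, /s/ → /sa/, /n/ → /na/, /l/ → /la/, /n/ → /na/.

ŋapuzusaʒanalana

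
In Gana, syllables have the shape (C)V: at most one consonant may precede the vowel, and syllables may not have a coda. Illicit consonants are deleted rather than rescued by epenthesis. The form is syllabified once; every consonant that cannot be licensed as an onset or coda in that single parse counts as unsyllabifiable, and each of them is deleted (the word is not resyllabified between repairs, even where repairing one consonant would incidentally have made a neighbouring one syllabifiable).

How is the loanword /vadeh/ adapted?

The consonants /h/ cannot be parsed into a legal (C)V syllable (no codas are permitted; onsets are limited to one consonant).
Each unlicensed consonant is deleted: /h/.

vade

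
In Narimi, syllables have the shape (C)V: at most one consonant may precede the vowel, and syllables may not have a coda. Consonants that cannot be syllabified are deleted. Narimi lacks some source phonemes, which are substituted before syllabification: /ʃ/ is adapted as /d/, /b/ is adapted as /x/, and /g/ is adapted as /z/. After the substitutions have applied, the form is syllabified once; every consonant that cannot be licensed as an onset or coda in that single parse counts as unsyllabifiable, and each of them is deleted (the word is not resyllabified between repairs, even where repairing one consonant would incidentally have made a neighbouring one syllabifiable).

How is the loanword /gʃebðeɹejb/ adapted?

Substitution: /g/ → /z/, /ʃ/ → /d/, /b/ → /x/, giving /zdexðeɹejx/.
Syllabifying with onset maximization leaves /z/, /x/, /j/, /x/ stranded (no codas are permitted; onsets are limited to one consonant).
Deleting the stranded consonants removes /z/, /x/, /j/, /x/.

deðeɹe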